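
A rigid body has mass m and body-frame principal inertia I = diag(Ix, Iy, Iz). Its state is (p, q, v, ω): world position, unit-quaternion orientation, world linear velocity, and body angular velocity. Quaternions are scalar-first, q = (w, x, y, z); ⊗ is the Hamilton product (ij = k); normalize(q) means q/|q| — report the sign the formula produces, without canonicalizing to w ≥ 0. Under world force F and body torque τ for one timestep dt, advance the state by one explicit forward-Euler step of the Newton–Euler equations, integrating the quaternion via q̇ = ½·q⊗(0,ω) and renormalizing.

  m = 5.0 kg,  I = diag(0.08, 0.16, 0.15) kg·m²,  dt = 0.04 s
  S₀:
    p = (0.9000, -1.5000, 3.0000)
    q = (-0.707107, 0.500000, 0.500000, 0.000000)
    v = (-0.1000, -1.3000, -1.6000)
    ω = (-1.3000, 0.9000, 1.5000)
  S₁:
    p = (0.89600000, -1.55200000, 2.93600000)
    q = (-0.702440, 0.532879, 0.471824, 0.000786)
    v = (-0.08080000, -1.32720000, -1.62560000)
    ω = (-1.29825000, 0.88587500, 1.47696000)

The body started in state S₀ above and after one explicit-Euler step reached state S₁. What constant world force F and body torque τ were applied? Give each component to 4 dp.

F = (2.4000, -3.4000, -3.2000)
τ = (-0.0100, 0.0800, -0.1800)

ω₁ − ω₀ = (0.00175000, -0.01412500, -0.02304000)
precession coupling = (-0.0135, 0.1365, -0.0936)
applied torque τ = (-0.0100, 0.0800, -0.1800)
Δv = v₁−v₀ = (0.01920000, -0.02720000, -0.02560000)
m·(v₁−v₀)/dt = (2.4000, -3.4000, -3.2000)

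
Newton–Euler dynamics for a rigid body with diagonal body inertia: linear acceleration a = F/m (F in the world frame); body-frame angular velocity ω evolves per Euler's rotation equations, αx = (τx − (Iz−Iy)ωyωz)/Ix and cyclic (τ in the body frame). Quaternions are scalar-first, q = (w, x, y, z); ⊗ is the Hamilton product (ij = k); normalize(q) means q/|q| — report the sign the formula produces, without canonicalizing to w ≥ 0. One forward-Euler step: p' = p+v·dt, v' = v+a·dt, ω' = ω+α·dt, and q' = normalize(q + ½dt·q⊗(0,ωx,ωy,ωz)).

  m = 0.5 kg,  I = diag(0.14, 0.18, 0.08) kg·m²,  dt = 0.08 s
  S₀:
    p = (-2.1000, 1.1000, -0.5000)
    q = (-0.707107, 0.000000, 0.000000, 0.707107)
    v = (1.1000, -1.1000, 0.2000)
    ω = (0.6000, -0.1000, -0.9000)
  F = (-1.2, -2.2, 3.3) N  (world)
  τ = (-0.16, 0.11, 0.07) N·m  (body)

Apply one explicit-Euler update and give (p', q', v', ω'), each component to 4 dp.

p' = (-2.0120, 1.0120, -0.4840)
q' = (-0.6810, -0.0141, 0.0198, 0.7319)
v' = (0.9080, -1.4520, 0.7280)
ω' = (0.5137, -0.0367, -0.8276)

angular accel α = (-1.0786, 0.7911, 0.9050)
ω + α·dt = (0.5137, -0.0367, -0.8276)
2q̇ = q⊗(0,ω) = (0.6363963, -0.3535535, 0.4949749, 0.6363963)
updated quaternion q' = (-0.6810, -0.0141, 0.0198, 0.7319)
a = F/m = (-2.4000, -4.4000, 6.6000)
p + v·dt = (-2.0120, 1.0120, -0.4840)
new velocity v' = (0.9080, -1.4520, 0.7280)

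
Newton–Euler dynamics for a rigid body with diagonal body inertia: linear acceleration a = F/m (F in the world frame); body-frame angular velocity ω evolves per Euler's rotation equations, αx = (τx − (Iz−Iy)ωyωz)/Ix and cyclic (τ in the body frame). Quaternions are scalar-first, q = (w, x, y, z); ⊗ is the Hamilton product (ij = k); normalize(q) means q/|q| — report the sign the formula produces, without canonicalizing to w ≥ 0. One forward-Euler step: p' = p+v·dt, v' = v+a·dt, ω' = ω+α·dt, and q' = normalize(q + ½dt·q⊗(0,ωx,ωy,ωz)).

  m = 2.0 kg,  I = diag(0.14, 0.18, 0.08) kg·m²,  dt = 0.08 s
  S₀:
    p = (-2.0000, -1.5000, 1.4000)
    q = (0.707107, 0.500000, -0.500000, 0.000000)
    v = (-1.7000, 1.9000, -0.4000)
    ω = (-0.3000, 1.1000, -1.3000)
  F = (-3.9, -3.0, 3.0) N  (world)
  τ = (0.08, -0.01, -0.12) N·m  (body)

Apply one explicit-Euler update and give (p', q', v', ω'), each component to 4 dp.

p' = (-2.1360, -1.3480, 1.3680)
q' = (0.7334, 0.5163, -0.4418, -0.0207)
v' = (-1.8560, 1.7800, -0.2800)
ω' = (-0.3360, 1.0852, -1.4068)

precession coupling ω×(Iω) = (0.1430, 0.0234, -0.0132)
α = I⁻¹(τ − ω×Iω) = (-0.4500, -0.1856, -1.3350)
ω' = ω + α·dt = (-0.3360, 1.0852, -1.4068)
2q̇ = q⊗(0,ω) = (0.7000000, 0.4378679, 1.4278177, -0.5192391)
q' = normalize(q + ½dt·q⊗(0,ω)) = (0.7334, 0.5163, -0.4418, -0.0207)
a = F/m = (-1.9500, -1.5000, 1.5000)
new position p' = (-2.1360, -1.3480, 1.3680)
new velocity v' = (-1.8560, 1.7800, -0.2800)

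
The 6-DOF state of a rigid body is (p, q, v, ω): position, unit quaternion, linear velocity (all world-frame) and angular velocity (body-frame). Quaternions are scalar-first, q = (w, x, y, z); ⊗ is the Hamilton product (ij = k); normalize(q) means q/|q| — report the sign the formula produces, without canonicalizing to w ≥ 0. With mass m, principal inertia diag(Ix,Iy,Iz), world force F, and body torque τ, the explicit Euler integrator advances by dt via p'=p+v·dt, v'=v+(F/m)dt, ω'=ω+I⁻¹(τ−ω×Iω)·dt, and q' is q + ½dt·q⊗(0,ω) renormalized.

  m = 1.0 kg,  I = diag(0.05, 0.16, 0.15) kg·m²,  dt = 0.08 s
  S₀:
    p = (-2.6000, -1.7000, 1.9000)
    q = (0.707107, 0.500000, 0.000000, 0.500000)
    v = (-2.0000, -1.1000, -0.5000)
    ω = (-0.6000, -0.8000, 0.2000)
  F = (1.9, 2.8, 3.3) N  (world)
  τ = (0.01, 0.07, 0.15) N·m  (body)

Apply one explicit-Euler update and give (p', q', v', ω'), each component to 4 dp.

p' = (-2.7600, -1.7880, 1.8600)
q' = (0.7145, 0.4986, -0.0386, 0.4892)
v' = (-1.8480, -0.8760, -0.2360)
ω' = (-0.5866, -0.7710, 0.2518)

(τ − ω×Iω)/I = (0.1680, 0.3625, 0.6480)
new body rate ω' = (-0.5866, -0.7710, 0.2518)
Hamilton product q⊗(0,ω) = (0.2000000, -0.0242642, -0.9656856, -0.2585786)
q' = normalize(q + ½dt·q⊗(0,ω)) = (0.7145, 0.4986, -0.0386, 0.4892)
a = (1.9000, 2.8000, 3.3000)
new position p' = (-2.7600, -1.7880, 1.8600)
new velocity v' = (-1.8480, -0.8760, -0.2360)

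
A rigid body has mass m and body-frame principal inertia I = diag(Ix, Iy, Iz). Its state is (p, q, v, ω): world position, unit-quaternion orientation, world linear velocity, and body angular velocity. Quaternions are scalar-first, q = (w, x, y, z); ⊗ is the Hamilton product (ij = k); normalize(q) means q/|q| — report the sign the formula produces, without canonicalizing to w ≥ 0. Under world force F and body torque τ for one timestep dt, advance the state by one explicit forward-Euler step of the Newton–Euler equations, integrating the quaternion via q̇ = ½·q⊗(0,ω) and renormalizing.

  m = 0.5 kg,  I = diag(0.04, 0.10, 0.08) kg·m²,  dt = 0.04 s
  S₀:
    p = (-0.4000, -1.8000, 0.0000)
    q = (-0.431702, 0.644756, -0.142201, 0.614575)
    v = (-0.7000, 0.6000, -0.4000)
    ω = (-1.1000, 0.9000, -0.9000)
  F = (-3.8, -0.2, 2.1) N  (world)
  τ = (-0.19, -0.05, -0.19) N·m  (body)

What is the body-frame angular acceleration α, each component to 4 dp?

ω×(Iω) gyroscopic = (0.0162, -0.0396, -0.0594)
angular accel α = (-5.1550, -0.1040, -1.6325)

α = (-5.1550, -0.1040, -1.6325)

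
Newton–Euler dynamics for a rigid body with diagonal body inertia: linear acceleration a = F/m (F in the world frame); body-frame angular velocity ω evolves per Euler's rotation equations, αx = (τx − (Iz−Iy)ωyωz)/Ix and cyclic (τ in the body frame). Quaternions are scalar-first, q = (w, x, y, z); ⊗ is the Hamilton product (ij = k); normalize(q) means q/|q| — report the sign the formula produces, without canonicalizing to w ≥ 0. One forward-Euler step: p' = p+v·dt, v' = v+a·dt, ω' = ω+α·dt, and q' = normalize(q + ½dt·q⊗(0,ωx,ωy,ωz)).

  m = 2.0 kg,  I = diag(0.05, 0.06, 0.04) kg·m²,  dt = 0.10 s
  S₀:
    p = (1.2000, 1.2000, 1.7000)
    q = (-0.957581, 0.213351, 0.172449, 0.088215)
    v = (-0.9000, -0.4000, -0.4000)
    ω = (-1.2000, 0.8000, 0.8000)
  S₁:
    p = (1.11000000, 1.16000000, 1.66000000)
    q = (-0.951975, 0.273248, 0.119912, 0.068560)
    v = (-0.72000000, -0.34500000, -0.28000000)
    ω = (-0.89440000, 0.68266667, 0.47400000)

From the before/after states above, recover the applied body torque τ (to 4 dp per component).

τ = (0.1400, -0.0800, -0.1400)

Δω = ω₁−ω₀ = (0.30560000, -0.11733333, -0.32600000)
precession coupling = (-0.0128, -0.0096, -0.0096)
I·α + gyro = (0.1400, -0.0800, -0.1400)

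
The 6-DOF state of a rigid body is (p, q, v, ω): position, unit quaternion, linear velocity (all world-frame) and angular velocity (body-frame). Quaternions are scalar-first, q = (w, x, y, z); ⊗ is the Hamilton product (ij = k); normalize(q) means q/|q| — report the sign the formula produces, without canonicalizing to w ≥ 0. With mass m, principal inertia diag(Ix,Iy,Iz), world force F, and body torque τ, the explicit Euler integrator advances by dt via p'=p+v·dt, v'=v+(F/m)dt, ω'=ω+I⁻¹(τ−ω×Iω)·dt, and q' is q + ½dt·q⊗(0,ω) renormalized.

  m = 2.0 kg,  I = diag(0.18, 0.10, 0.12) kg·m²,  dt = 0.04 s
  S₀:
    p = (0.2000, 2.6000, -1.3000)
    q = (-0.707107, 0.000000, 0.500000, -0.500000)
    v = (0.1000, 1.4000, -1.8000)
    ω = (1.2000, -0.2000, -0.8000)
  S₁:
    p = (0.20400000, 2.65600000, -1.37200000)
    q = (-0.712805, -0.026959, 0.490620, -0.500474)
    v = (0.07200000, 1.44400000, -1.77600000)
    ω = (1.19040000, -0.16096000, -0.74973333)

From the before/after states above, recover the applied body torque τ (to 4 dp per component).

τ = (-0.0400, 0.0400, 0.1700)

Δω = ω₁−ω₀ = (-0.00960000, 0.03904000, 0.05026667)
gyro term ω₀×Iω₀ = (0.0032, -0.0576, 0.0192)
I·α + gyro = (-0.0400, 0.0400, 0.1700)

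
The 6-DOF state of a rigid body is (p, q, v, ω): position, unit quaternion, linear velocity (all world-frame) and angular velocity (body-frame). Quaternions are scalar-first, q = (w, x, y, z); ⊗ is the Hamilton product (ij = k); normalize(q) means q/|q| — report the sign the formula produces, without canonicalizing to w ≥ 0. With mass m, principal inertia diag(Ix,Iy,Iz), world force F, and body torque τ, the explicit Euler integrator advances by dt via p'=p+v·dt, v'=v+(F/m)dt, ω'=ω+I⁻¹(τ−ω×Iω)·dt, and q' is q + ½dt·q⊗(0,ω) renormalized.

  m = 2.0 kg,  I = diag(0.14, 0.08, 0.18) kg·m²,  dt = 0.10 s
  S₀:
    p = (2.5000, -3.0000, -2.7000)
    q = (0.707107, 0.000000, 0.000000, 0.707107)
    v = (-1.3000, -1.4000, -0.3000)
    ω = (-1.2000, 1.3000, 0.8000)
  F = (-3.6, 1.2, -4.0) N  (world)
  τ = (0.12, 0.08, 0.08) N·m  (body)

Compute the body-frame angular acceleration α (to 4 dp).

α = (0.1143, 0.5200, -0.0756)

ω×(Iω) gyroscopic = (0.1040, 0.0384, 0.0936)
(τ − ω×Iω)/I = (0.1143, 0.5200, -0.0756)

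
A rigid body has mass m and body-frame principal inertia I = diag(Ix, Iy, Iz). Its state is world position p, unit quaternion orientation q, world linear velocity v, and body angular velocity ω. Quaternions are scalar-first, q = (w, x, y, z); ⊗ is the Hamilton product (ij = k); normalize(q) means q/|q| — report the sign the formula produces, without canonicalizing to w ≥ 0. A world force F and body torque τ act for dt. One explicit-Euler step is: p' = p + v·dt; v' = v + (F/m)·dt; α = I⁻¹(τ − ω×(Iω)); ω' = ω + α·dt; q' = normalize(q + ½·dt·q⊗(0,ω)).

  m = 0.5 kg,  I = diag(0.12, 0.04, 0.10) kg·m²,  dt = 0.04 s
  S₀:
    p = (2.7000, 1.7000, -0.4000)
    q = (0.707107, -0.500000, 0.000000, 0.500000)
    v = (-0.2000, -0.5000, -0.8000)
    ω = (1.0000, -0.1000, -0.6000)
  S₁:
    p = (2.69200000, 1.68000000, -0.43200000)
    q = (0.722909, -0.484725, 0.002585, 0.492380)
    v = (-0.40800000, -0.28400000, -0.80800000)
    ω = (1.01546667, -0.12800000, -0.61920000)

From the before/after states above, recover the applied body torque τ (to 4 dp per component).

Δω = ω₁−ω₀ = (0.01546667, -0.02800000, -0.01920000)
applied torque τ = (0.0500, -0.0400, -0.0400)

τ = (0.0500, -0.0400, -0.0400)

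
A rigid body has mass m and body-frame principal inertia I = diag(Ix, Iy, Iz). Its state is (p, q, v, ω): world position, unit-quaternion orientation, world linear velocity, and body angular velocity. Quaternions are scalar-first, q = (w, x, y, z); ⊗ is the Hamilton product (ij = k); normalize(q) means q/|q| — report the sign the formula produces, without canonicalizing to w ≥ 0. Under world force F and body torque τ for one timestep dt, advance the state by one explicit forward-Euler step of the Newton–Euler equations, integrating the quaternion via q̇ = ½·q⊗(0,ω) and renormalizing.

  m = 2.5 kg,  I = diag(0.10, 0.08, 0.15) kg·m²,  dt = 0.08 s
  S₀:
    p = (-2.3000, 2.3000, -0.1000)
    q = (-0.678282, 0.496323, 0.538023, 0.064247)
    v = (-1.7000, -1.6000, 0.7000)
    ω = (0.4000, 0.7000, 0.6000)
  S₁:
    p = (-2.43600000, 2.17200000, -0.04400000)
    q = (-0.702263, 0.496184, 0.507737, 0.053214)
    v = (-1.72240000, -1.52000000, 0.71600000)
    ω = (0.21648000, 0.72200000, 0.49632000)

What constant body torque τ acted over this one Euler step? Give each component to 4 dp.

Δω = ω₁−ω₀ = (-0.18352000, 0.02200000, -0.10368000)
gyro term ω₀×Iω₀ = (0.0294, -0.0120, -0.0056)
applied torque τ = (-0.2000, 0.0100, -0.2000)

τ = (-0.2000, 0.0100, -0.2000)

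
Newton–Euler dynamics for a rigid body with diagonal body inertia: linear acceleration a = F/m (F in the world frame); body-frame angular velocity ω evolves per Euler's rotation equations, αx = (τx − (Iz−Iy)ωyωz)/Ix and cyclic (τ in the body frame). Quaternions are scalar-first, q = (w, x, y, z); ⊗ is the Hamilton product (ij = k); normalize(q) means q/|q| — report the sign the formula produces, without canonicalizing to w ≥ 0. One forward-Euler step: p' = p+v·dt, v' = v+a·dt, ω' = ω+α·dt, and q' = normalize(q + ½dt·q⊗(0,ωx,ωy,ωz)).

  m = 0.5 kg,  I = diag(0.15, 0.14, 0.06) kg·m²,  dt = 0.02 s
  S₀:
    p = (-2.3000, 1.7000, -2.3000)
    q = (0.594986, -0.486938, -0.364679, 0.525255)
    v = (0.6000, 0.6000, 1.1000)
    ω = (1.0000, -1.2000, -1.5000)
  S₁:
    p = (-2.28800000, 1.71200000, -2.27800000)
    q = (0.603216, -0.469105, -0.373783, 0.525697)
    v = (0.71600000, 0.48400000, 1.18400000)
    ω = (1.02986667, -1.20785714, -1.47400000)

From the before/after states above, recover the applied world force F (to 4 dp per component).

F = (2.9000, -2.9000, 2.1000)

Δv = v₁−v₀ = (0.11600000, -0.11600000, 0.08400000)
F = m·Δv/dt = (2.9000, -2.9000, 2.1000)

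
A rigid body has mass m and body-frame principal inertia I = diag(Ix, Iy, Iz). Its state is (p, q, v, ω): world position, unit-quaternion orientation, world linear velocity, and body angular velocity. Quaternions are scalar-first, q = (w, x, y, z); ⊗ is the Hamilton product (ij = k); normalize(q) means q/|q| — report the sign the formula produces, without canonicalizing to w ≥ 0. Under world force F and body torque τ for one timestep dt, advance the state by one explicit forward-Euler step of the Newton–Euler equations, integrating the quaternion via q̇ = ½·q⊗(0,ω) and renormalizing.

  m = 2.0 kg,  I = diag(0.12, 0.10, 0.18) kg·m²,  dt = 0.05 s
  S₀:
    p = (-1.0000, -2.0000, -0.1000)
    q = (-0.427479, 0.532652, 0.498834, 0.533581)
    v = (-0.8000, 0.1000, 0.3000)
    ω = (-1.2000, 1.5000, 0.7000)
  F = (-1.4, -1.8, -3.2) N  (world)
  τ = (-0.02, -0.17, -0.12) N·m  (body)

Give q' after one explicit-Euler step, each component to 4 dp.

q' = (-0.4390, 0.5335, 0.4569, 0.5603)

Hamilton product q⊗(0,ω) = (-0.4825753, 0.0617871, -1.6543721, 1.0983435)
q + ½dt·q⊗(0,ω), renormalized = (-0.4390, 0.5335, 0.4569, 0.5603)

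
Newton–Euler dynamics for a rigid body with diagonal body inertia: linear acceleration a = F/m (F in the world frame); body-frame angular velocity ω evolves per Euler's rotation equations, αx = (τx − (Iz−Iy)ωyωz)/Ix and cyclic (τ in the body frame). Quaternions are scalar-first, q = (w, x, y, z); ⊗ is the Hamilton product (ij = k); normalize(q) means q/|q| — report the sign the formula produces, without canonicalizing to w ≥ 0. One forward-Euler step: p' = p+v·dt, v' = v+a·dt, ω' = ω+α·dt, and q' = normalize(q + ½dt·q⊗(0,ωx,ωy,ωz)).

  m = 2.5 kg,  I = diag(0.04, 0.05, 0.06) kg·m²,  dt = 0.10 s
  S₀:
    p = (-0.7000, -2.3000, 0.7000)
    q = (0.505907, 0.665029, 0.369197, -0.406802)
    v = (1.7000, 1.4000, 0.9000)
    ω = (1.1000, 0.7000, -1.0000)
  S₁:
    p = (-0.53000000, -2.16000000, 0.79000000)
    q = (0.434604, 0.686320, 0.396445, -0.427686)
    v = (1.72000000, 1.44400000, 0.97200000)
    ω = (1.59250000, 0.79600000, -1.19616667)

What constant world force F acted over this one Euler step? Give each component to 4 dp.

F = (0.5000, 1.1000, 1.8000)

v₁ − v₀ = (0.02000000, 0.04400000, 0.07200000)
F = m·Δv/dt = (0.5000, 1.1000, 1.8000)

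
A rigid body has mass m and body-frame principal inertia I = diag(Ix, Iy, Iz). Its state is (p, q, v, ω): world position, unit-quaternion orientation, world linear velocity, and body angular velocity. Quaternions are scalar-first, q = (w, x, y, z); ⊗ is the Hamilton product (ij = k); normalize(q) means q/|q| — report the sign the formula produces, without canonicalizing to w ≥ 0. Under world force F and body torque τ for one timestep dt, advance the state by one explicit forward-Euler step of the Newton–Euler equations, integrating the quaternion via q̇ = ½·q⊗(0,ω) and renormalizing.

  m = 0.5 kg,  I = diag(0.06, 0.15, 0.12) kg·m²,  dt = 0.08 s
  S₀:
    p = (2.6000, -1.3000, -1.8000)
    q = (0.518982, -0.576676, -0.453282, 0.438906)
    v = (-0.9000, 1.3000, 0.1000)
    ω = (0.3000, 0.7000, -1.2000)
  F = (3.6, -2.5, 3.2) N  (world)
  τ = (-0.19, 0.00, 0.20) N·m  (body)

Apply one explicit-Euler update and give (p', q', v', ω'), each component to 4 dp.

precession coupling ω×(Iω) = (0.0252, 0.0216, 0.0189)
(τ − ω×Iω)/I = (-3.5867, -0.1440, 1.5092)
new body rate ω' = (0.0131, 0.6885, -1.0793)
2q̇ = q⊗(0,ω) = (1.0169874, 0.3923988, -0.1970520, -0.8904670)
q + ½dt·q⊗(0,ω), renormalized = (0.5588, -0.5601, -0.4604, 0.4026)
a = F/m = (7.2000, -5.0000, 6.4000)
new position p' = (2.5280, -1.1960, -1.7920)
v + (F/m)dt = (-0.3240, 0.9000, 0.6120)

p' = (2.5280, -1.1960, -1.7920)
q' = (0.5588, -0.5601, -0.4604, 0.4026)
v' = (-0.3240, 0.9000, 0.6120)
ω' = (0.0131, 0.6885, -1.0793)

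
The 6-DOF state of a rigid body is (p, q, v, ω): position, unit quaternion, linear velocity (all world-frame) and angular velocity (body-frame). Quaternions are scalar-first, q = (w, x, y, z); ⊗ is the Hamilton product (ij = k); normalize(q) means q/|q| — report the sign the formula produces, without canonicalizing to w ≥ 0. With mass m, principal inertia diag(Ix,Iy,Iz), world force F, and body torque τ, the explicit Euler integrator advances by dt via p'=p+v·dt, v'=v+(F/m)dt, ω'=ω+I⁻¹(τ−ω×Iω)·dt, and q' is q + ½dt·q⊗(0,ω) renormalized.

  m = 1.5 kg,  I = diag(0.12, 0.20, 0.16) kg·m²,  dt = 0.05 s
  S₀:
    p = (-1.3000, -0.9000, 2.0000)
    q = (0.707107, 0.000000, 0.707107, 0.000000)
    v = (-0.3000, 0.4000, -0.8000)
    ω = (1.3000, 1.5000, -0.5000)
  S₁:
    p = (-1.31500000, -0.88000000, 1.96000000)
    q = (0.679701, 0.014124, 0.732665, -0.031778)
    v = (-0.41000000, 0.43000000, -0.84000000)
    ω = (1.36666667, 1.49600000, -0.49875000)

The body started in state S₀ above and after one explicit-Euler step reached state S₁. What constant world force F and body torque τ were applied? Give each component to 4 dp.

F = (-3.3000, 0.9000, -1.2000)
τ = (0.1900, 0.0100, 0.1600)

ω₁ − ω₀ = (0.06666667, -0.00400000, 0.00125000)
precession coupling = (0.0300, 0.0260, 0.1560)
τ = I·(Δω/dt) + ω₀×(Iω₀) = (0.1900, 0.0100, 0.1600)
Δv = v₁−v₀ = (-0.11000000, 0.03000000, -0.04000000)
m·(v₁−v₀)/dt = (-3.3000, 0.9000, -1.2000)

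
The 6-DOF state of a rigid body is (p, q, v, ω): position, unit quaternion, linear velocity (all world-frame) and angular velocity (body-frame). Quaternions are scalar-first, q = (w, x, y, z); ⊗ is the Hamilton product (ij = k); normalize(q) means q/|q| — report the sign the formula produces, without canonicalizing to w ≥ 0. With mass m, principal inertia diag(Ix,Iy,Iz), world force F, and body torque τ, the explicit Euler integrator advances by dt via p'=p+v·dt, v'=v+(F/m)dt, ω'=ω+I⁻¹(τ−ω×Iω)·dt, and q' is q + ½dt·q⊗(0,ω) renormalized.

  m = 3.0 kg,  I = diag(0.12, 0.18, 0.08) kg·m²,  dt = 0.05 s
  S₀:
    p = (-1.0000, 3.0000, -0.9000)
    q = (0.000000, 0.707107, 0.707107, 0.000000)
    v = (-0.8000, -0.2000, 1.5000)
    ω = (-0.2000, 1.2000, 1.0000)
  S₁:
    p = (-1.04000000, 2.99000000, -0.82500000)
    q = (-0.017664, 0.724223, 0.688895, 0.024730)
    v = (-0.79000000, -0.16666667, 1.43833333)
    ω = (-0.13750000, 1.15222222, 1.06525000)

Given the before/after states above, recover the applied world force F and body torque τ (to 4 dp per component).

velocity change Δv = (0.01000000, 0.03333333, -0.06166667)
m·(v₁−v₀)/dt = (0.6000, 2.0000, -3.7000)
Δω = ω₁−ω₀ = (0.06250000, -0.04777778, 0.06525000)
precession coupling = (-0.1200, -0.0080, -0.0144)
applied torque τ = (0.0300, -0.1800, 0.0900)

F = (0.6000, 2.0000, -3.7000)
τ = (0.0300, -0.1800, 0.0900)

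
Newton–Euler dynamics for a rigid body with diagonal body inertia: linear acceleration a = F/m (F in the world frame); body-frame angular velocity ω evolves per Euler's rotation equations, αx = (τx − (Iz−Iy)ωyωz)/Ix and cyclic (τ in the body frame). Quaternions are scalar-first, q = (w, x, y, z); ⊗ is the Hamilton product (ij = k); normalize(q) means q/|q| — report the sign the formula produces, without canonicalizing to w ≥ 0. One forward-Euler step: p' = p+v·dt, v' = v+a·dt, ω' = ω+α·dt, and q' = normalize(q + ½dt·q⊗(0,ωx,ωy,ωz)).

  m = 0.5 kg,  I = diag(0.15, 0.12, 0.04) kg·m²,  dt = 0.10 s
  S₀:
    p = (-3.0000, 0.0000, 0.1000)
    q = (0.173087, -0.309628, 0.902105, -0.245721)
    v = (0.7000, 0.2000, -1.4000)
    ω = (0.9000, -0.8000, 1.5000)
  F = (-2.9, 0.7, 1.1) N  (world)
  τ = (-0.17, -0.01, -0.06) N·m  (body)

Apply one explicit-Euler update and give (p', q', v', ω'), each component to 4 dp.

p + v·dt = (-2.9300, 0.0200, -0.0400)
v' = v + a·dt = (0.1200, 0.3400, -1.1800)
(τ − ω×Iω)/I = (-1.7733, -1.3208, -2.0400)
ω + α·dt = (0.7227, -0.9321, 1.2960)
Hamilton product q⊗(0,ω) = (1.3689307, 1.3123590, 0.1048235, -0.3045616)
q + ½dt·q⊗(0,ω), renormalized = (0.2404, -0.2429, 0.9032, -0.2598)

p' = (-2.9300, 0.0200, -0.0400)
q' = (0.2404, -0.2429, 0.9032, -0.2598)
v' = (0.1200, 0.3400, -1.1800)
ω' = (0.7227, -0.9321, 1.2960)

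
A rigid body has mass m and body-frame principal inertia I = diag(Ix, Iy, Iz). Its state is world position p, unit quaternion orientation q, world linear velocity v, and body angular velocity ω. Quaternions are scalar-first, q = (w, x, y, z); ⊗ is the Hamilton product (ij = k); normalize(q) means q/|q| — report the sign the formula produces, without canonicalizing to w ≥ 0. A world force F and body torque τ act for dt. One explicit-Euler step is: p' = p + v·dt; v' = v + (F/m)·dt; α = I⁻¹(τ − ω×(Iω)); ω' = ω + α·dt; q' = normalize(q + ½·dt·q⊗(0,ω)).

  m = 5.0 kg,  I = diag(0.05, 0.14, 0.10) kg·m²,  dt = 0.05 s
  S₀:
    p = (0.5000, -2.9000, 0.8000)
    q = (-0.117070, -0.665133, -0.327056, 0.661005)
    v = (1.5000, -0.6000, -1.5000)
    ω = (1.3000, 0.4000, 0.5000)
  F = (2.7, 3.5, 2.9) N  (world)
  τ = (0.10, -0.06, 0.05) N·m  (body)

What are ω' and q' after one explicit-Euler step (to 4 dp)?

angular accel α = (2.1600, -0.1964, 0.0320)
ω' = ω + α·dt = (1.4080, 0.3902, 0.5016)
2q̇ = q⊗(0,ω) = (0.6649928, -0.5801210, 1.1450450, 0.1005846)
q + ½dt·q⊗(0,ω), renormalized = (-0.1004, -0.6792, -0.2982, 0.6631)

ω' = (1.4080, 0.3902, 0.5016)
q' = (-0.1004, -0.6792, -0.2982, 0.6631)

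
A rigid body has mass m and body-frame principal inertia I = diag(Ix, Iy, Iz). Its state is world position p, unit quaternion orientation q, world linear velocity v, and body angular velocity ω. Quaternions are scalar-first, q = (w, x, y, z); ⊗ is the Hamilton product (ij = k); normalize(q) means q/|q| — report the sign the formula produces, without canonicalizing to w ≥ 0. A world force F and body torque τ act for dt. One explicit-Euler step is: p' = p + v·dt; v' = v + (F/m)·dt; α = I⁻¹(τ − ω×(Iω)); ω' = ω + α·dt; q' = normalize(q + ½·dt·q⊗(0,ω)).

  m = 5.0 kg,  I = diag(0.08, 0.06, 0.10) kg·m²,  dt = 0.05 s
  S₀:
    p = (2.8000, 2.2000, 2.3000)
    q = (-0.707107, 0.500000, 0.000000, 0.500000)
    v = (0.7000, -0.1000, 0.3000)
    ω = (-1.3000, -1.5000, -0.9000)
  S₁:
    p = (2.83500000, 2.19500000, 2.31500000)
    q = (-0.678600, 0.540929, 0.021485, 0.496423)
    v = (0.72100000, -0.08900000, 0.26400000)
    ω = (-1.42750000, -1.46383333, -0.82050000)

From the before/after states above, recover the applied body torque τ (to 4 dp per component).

ω₁ − ω₀ = (-0.12750000, 0.03616667, 0.07950000)
gyro term ω₀×Iω₀ = (0.0540, -0.0234, -0.0390)
I·α + gyro = (-0.1500, 0.0200, 0.1200)

τ = (-0.1500, 0.0200, 0.1200)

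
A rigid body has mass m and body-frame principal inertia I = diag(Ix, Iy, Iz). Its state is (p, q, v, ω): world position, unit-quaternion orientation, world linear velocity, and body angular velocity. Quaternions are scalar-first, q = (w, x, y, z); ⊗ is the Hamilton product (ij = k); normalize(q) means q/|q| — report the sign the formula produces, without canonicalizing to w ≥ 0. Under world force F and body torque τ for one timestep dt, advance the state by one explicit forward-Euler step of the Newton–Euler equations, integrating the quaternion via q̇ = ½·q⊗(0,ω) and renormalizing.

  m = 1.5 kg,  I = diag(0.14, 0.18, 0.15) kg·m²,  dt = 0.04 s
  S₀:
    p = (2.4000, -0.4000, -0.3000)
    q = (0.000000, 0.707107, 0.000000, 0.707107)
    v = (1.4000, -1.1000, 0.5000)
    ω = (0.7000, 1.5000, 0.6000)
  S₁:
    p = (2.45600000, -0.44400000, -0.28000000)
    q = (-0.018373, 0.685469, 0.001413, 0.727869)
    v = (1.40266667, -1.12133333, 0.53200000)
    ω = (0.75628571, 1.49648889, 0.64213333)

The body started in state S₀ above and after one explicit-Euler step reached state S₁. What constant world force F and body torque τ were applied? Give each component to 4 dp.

F = (0.1000, -0.8000, 1.2000)
τ = (0.1700, -0.0200, 0.2000)

ω₁ − ω₀ = (0.05628571, -0.00351111, 0.04213333)
I·α + gyro = (0.1700, -0.0200, 0.2000)
v₁ − v₀ = (0.00266667, -0.02133333, 0.03200000)
applied force F = (0.1000, -0.8000, 1.2000)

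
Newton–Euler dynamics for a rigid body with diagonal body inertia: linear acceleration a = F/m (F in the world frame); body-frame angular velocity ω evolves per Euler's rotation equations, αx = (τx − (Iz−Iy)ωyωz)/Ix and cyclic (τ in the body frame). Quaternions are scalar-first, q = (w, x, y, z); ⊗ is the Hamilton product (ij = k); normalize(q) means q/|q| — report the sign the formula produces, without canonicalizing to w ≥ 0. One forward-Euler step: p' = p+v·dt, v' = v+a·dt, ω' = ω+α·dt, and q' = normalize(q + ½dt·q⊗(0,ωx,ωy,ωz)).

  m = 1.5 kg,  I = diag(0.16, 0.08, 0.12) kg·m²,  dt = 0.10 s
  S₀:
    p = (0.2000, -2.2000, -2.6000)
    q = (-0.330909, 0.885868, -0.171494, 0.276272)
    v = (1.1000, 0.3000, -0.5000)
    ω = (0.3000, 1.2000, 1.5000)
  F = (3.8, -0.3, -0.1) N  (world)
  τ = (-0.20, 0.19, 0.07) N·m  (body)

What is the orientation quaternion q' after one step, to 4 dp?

2q̇ = q⊗(0,ω) = (-0.4743756, -0.6880401, -1.6430112, 0.6181263)
q' = normalize(q + ½dt·q⊗(0,ω)) = (-0.3530, 0.8475, -0.2525, 0.3057)

q' = (-0.3530, 0.8475, -0.2525, 0.3057)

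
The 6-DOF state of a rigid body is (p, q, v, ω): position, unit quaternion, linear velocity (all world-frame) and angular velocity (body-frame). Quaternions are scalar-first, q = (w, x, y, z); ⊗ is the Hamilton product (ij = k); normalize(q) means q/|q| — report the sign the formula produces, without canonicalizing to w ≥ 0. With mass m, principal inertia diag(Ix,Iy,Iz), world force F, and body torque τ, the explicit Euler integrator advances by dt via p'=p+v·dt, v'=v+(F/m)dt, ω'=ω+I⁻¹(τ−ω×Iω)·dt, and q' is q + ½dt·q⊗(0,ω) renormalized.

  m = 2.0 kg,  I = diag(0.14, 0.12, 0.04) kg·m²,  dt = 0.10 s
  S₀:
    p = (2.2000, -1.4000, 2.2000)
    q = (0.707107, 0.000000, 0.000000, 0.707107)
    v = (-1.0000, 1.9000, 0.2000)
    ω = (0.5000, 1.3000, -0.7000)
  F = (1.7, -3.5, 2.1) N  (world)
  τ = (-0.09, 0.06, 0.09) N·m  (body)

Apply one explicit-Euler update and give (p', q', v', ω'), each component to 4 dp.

a = F/m = (0.8500, -1.7500, 1.0500)
p' = p + v·dt = (2.1000, -1.2100, 2.2200)
v' = v + a·dt = (-0.9150, 1.7250, 0.3050)
ω×(Iω) gyroscopic = (0.0728, -0.0350, -0.0130)
α = I⁻¹(τ − ω×Iω) = (-1.1629, 0.7917, 2.5750)
ω + α·dt = (0.3837, 1.3792, -0.4425)
2q̇ = q⊗(0,ω) = (0.4949749, -0.5656856, 1.2727926, -0.4949749)
q + ½dt·q⊗(0,ω), renormalized = (0.7296, -0.0282, 0.0634, 0.6803)

p' = (2.1000, -1.2100, 2.2200)
q' = (0.7296, -0.0282, 0.0634, 0.6803)
v' = (-0.9150, 1.7250, 0.3050)
ω' = (0.3837, 1.3792, -0.4425)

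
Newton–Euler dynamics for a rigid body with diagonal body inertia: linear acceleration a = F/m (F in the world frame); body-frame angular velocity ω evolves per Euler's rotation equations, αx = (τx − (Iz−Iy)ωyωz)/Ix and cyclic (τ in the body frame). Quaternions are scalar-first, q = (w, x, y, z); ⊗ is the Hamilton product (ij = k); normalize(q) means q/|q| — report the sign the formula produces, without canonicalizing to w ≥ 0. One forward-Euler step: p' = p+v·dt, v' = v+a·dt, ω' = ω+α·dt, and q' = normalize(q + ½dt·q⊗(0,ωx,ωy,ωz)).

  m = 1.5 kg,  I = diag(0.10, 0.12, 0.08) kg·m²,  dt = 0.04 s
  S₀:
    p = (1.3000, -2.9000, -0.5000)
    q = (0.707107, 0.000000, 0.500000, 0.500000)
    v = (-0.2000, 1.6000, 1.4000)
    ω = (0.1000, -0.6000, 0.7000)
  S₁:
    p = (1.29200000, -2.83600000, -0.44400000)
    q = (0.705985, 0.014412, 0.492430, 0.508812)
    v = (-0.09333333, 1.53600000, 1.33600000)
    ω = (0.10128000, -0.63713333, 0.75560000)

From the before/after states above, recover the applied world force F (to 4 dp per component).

F = (4.0000, -2.4000, -2.4000)

velocity change Δv = (0.10666667, -0.06400000, -0.06400000)
F = m·Δv/dt = (4.0000, -2.4000, -2.4000)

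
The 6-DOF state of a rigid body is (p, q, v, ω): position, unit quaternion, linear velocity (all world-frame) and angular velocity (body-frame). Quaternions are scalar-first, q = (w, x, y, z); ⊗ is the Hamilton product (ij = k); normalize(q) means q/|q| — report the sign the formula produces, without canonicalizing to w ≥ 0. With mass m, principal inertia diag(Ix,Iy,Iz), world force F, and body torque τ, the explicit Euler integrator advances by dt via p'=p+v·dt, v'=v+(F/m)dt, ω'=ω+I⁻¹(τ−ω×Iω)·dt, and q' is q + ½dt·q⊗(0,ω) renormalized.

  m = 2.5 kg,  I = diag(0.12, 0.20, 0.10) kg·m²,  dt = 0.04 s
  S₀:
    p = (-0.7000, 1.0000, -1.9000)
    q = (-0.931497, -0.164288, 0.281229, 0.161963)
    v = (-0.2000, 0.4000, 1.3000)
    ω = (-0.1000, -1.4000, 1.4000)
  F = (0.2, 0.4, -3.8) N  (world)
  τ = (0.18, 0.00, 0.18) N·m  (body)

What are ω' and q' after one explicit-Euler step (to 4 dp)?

(τ − ω×Iω)/I = (-0.1333, 0.0140, 1.6880)
ω' = ω + α·dt = (-0.1053, -1.3994, 1.4675)
Hamilton product q⊗(0,ω) = (0.1505436, 0.7136185, 1.5179027, -1.0459697)
updated quaternion q' = (-0.9278, -0.1499, 0.3113, 0.1409)

ω' = (-0.1053, -1.3994, 1.4675)
q' = (-0.9278, -0.1499, 0.3113, 0.1409)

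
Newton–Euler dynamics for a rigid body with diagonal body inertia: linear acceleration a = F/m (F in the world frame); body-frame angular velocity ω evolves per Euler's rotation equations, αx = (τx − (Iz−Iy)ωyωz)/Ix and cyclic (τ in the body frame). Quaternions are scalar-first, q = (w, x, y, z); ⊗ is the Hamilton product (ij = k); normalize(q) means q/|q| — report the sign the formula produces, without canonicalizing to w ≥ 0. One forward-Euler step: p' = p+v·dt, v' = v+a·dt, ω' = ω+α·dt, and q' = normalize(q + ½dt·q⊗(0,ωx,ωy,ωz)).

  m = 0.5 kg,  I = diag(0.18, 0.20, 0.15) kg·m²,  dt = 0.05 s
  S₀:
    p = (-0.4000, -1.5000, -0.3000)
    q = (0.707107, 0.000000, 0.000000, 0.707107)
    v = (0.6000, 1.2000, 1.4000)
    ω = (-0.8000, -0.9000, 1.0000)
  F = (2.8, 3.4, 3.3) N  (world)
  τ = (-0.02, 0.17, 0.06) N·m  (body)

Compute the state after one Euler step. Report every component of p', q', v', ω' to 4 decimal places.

(τ − ω×Iω)/I = (-0.3611, 0.9700, 0.3040)
ω' = ω + α·dt = (-0.8181, -0.8515, 1.0152)
q⊗(0,ω) = (-0.7071070, 0.0707107, -1.2020819, 0.7071070)
q + ½dt·q⊗(0,ω), renormalized = (0.6889, 0.0018, -0.0300, 0.7242)
a = F/m = (5.6000, 6.8000, 6.6000)
new position p' = (-0.3700, -1.4400, -0.2300)
new velocity v' = (0.8800, 1.5400, 1.7300)

p' = (-0.3700, -1.4400, -0.2300)
q' = (0.6889, 0.0018, -0.0300, 0.7242)
v' = (0.8800, 1.5400, 1.7300)
ω' = (-0.8181, -0.8515, 1.0152)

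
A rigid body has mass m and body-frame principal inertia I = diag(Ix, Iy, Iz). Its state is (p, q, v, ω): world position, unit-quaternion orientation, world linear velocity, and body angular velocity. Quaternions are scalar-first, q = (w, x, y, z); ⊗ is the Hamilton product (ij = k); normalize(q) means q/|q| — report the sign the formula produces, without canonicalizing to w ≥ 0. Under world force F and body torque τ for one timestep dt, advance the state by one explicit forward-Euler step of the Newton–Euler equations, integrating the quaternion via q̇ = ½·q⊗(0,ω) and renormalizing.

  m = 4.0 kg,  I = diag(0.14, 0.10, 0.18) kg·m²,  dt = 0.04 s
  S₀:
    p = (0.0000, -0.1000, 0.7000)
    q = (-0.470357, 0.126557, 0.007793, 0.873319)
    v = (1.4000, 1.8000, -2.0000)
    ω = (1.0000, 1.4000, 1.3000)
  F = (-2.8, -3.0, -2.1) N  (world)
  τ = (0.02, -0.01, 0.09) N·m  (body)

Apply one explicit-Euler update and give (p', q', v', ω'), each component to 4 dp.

ω×(Iω) gyroscopic = (0.1456, -0.0520, -0.0560)
(τ − ω×Iω)/I = (-0.8971, 0.4200, 0.8111)
ω + α·dt = (0.9641, 1.4168, 1.3324)
Hamilton product q⊗(0,ω) = (-1.2727819, -1.6828727, 0.0502951, -0.4420773)
updated quaternion q' = (-0.4954, 0.0928, 0.0088, 0.8637)
p + v·dt = (0.0560, -0.0280, 0.6200)
v' = v + a·dt = (1.3720, 1.7700, -2.0210)

p' = (0.0560, -0.0280, 0.6200)
q' = (-0.4954, 0.0928, 0.0088, 0.8637)
v' = (1.3720, 1.7700, -2.0210)
ω' = (0.9641, 1.4168, 1.3324)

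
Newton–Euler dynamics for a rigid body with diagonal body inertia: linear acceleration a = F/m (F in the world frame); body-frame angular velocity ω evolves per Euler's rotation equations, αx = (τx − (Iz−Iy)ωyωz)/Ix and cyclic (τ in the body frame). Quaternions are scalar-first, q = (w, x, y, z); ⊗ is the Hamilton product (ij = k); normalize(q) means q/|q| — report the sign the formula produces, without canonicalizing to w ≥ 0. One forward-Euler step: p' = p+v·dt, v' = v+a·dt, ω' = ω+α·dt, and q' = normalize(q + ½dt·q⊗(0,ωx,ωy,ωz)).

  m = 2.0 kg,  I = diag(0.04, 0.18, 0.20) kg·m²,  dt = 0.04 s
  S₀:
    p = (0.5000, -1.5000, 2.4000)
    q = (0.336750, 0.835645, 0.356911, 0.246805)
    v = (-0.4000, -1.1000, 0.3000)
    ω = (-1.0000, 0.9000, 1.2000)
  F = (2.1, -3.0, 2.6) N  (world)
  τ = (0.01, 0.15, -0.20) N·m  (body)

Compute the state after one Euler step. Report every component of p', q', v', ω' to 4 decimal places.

precession coupling ω×(Iω) = (0.0216, 0.1920, -0.1260)
α = I⁻¹(τ − ω×Iω) = (-0.2900, -0.2333, -0.3700)
ω + α·dt = (-1.0116, 0.8907, 1.1852)
Hamilton product q⊗(0,ω) = (0.2182591, -0.1305813, -0.9465040, 1.5130915)
q' = normalize(q + ½dt·q⊗(0,ω)) = (0.3409, 0.8325, 0.3378, 0.2769)
new position p' = (0.4840, -1.5440, 2.4120)
new velocity v' = (-0.3580, -1.1600, 0.3520)

p' = (0.4840, -1.5440, 2.4120)
q' = (0.3409, 0.8325, 0.3378, 0.2769)
v' = (-0.3580, -1.1600, 0.3520)
ω' = (-1.0116, 0.8907, 1.1852)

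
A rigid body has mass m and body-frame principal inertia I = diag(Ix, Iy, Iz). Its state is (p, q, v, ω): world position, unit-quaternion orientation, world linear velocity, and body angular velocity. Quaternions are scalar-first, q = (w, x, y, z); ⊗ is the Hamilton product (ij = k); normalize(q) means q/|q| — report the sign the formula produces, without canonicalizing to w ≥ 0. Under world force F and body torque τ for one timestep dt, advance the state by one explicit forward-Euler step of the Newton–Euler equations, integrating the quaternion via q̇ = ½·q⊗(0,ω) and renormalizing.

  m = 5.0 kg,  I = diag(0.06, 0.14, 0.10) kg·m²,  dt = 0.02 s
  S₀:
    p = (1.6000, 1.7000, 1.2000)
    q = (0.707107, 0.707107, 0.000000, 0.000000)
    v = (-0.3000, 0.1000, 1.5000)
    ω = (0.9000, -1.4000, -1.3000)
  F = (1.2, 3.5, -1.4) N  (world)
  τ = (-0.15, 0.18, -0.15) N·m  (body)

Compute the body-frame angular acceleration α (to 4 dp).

ω×(Iω) gyroscopic = (-0.0728, 0.0468, -0.1008)
α = I⁻¹(τ − ω×Iω) = (-1.2867, 0.9514, -0.4920)

α = (-1.2867, 0.9514, -0.4920)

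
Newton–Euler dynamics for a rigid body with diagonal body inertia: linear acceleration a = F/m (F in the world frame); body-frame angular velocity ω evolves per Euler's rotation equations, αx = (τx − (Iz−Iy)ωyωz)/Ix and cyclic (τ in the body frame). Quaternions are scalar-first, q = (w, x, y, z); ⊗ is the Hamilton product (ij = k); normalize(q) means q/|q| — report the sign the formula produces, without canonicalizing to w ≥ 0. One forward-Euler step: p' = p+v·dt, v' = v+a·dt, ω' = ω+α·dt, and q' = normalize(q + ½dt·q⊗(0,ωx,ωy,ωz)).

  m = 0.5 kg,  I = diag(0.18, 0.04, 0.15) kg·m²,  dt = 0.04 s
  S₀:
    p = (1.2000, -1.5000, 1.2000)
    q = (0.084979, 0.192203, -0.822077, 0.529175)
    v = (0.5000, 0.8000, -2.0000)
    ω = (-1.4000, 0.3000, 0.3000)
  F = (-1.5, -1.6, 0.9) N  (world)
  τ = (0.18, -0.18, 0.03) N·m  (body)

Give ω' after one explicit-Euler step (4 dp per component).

ω' = (-1.3622, 0.1326, 0.2923)

ω×(Iω) gyroscopic = (0.0099, -0.0126, 0.0588)
α = I⁻¹(τ − ω×Iω) = (0.9450, -4.1850, -0.1920)
ω' = ω + α·dt = (-1.3622, 0.1326, 0.2923)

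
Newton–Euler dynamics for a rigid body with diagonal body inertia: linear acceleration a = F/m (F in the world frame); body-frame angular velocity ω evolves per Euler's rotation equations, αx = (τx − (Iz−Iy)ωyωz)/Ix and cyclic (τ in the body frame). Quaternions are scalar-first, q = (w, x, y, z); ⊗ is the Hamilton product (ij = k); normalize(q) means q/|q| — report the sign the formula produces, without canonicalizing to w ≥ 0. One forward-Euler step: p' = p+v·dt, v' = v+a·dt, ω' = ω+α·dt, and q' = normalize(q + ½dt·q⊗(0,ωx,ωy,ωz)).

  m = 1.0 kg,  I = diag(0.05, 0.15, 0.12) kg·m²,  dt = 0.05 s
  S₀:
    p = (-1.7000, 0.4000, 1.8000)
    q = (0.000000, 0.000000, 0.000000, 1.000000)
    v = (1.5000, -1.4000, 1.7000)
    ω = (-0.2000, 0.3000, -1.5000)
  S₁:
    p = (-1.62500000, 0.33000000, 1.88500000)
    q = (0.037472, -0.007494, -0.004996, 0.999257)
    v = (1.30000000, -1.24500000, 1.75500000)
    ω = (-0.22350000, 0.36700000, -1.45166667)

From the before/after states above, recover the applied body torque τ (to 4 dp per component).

τ = (-0.0100, 0.1800, 0.1100)

ω₁ − ω₀ = (-0.02350000, 0.06700000, 0.04833333)
precession coupling = (0.0135, -0.0210, -0.0060)
applied torque τ = (-0.0100, 0.1800, 0.1100)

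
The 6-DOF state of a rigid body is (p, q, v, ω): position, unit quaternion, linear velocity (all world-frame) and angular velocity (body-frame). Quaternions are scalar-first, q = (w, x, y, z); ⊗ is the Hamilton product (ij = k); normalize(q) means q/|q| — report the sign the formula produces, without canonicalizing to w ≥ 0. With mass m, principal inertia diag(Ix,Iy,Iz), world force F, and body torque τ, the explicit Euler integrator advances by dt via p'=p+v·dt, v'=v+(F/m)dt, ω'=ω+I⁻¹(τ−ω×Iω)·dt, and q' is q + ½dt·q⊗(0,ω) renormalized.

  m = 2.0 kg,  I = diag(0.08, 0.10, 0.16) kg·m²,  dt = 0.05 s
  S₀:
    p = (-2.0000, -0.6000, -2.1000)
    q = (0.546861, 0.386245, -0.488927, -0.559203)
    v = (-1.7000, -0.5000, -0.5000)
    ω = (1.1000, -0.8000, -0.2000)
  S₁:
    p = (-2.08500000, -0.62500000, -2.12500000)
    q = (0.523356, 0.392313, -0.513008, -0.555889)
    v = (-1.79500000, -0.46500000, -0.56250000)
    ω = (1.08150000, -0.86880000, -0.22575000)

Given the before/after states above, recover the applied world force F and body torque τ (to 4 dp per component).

F = (-3.8000, 1.4000, -2.5000)
τ = (-0.0200, -0.1200, -0.1000)

ω₁ − ω₀ = (-0.01850000, -0.06880000, -0.02575000)
precession coupling = (0.0096, 0.0176, -0.0176)
τ = I·(Δω/dt) + ω₀×(Iω₀) = (-0.0200, -0.1200, -0.1000)
Δv = v₁−v₀ = (-0.09500000, 0.03500000, -0.06250000)
applied force F = (-3.8000, 1.4000, -2.5000)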